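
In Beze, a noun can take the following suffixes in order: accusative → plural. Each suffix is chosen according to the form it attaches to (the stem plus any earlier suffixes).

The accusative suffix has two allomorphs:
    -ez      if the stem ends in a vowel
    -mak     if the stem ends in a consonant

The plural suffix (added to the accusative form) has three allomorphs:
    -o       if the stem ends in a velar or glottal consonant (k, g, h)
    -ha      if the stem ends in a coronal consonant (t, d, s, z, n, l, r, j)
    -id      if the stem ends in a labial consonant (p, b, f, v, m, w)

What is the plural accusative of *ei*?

eiezha

*ei* — final sound /i/ (a vowel) → -ez → *eiez*.
Since the final consonant of the accusative form *eiez* is /z/ (coronal), it takes -ha, giving *eiezha*.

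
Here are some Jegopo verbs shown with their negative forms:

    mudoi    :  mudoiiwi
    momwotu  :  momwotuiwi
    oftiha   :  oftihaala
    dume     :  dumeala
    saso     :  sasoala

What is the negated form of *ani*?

aniiwi

Looking at the last vowel of each stem: -iwi when the last vowel of the stem is a high vowel (*mudoi*, *momwotu*); -ala when the last vowel of the stem is a non-high vowel (*oftiha*, *dume*, *saso*).
The last vowel of *ani* is /i/, which is a high vowel, so the suffix is -iwi, giving *aniiwi*.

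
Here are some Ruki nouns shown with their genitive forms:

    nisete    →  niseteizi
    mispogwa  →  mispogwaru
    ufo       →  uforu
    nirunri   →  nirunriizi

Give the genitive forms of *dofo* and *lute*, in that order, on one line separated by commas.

doforu, luteizi

The alternation tracks the last vowel of the stem — -izi when the last vowel of the stem is a front vowel (*nisete*, *nirunri*); -ru when the last vowel of the stem is a back vowel (*mispogwa*, *ufo*).
*dofo* — last vowel /o/ (a back vowel) → -ru → *doforu*.
*lute*: last vowel = /e/, a front vowel → -izi → *luteizi*.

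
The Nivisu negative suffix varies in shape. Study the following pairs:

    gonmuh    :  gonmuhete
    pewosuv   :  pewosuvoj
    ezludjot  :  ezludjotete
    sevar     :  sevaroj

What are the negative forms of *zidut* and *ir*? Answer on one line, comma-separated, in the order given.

Looking at the final consonant of each stem: -ete when the stem ends in a voiceless consonant (*gonmuh*, *ezludjot*); -oj when the stem ends in a voiced consonant (*pewosuv*, *sevar*).
The final consonant of *zidut* is /t/, which is voiceless, so the suffix is -ete, giving *zidutete*.
The final consonant of *ir* is /r/, which is voiced, so the suffix is -oj, giving *iroj*.

zidutete, iroj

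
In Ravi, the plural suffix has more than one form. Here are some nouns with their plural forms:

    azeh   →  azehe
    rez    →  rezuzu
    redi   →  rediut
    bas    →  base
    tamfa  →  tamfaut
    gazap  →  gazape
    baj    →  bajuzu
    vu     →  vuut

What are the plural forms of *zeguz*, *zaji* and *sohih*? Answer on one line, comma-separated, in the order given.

The suffix is conditioned by the final sound: -e when the stem ends in a voiceless consonant (*azeh*, *bas*, *gazap*); -uzu when the stem ends in a voiced consonant (*rez*, *baj*); -ut when the stem ends in a vowel (*redi*, *tamfa*, *vu*).
Since the final sound of *zeguz* is /z/ (a voiced consonant), it takes -uzu, giving *zeguzuzu*.
Since the final sound of *zaji* is /i/ (a vowel), it takes -ut, giving *zajiut*.
Since the final sound of *sohih* is /h/ (a voiceless consonant), it takes -e, giving *sohihe*.

zeguzuzu, zajiut, sohihe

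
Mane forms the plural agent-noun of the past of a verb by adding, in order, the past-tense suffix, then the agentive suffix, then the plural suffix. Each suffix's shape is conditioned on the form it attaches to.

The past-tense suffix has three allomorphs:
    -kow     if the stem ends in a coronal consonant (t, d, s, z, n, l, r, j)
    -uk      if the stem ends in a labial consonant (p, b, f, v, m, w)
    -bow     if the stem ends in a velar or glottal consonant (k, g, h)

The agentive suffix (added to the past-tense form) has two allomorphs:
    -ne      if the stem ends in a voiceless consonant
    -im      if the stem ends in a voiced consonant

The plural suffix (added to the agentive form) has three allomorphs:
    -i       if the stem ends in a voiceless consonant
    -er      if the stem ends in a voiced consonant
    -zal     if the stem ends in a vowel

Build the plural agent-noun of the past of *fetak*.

*fetak*: final consonant = /k/, velar/glottal → -bow → *fetakbow*.
The past-tense form *fetakbow*: final consonant = /w/, voiced → -im → *fetakbowim*.
The final sound of the agentive form *fetakbowim* is /m/, which is a voiced consonant, so the plural suffix is -er, giving *fetakbowimer*.

fetakbowimer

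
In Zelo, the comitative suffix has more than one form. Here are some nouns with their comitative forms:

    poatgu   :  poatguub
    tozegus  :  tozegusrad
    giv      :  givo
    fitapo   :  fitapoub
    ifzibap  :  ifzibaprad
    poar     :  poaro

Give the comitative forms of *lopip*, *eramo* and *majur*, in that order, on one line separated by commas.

The suffix is conditioned by the final sound: -rad when the stem ends in a voiceless consonant (*tozegus*, *ifzibap*); -o when the stem ends in a voiced consonant (*giv*, *poar*); -ub when the stem ends in a vowel (*poatgu*, *fitapo*).
*lopip* — final sound /p/ (a voiceless consonant) → -rad → *lopiprad*.
The final sound of *eramo* is /o/, which is a vowel, so the suffix is -ub, giving *eramoub*.
The final sound of *majur* is /r/, which is a voiced consonant, so the suffix is -o, giving *majuro*.

lopiprad, eramoub, majuro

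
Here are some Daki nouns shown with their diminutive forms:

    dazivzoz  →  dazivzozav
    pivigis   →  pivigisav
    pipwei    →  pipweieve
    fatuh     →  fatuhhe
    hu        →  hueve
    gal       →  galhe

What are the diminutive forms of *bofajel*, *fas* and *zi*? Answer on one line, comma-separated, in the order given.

bofajelhe, fasav, zieve

The pattern is sibilance of the final sound: -av when the stem ends in a sibilant (*dazivzoz*, *pivigis*); -he when the stem ends in a non-sibilant consonant (*fatuh*, *gal*); -eve when the stem ends in a vowel (*pipwei*, *hu*).
Since the final sound of *bofajel* is /l/ (a non-sibilant consonant), it takes -he, giving *bofajelhe*.
*fas*: final sound = /s/, a sibilant → -av → *fasav*.
*zi*: final sound = /i/, a vowel → -eve → *zieve*.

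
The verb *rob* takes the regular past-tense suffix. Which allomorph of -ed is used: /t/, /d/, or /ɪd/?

The stem *rob* ends in a voiced sound other than /d/.
The -ed suffix is realized as /ɪd/ after /t, d/; as /t/ after other voiceless consonants; and as /d/ after other voiced sounds.
So -ed on *rob* is pronounced /d/.

/d/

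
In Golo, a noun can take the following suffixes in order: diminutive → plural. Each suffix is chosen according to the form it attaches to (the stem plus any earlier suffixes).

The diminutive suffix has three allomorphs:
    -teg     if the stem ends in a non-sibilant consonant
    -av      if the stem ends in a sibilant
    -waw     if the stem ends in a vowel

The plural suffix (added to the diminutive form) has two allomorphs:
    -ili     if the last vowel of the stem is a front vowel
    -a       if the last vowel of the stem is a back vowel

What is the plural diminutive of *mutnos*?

mutnosava

Since the final sound of *mutnos* is /s/ (a sibilant), it takes -av, giving *mutnosav*.
Since the last vowel of the diminutive form *mutnosav* is /a/ (a back vowel), it takes -a, giving *mutnosava*.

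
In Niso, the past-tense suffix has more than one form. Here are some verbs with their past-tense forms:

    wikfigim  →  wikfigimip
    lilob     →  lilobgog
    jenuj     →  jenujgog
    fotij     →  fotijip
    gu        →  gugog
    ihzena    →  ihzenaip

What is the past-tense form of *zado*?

The suffix is conditioned by the last vowel: -gog when the last vowel of the stem is a rounded vowel (*lilob*, *jenuj*, *gu*); -ip when the last vowel of the stem is an unrounded vowel (*wikfigim*, *fotij*, *ihzena*).
*zado* — last vowel /o/ (a rounded vowel) → -gog → *zadogog*.

zadogog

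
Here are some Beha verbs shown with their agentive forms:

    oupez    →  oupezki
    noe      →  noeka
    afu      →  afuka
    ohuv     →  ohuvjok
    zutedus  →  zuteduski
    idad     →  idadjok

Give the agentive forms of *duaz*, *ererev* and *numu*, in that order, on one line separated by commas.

The pattern is sibilance of the final sound: -ki when the stem ends in a sibilant (*oupez*, *zutedus*); -jok when the stem ends in a non-sibilant consonant (*ohuv*, *idad*); -ka when the stem ends in a vowel (*noe*, *afu*).
*duaz* — final sound /z/ (a sibilant) → -ki → *duazki*.
The final sound of *ererev* is /v/, which is a non-sibilant consonant, so the suffix is -jok, giving *ererevjok*.
*numu* — final sound /u/ (a vowel) → -ka → *numuka*.

duazki, ererevjok, numuka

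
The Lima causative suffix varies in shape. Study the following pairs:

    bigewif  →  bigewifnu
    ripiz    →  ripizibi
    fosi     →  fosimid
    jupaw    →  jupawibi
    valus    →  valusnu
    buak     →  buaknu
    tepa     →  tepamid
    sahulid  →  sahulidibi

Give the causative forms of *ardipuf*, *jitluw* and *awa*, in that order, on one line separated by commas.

The pattern is voicing of the final sound: -nu when the stem ends in a voiceless consonant (*bigewif*, *valus*, *buak*); -ibi when the stem ends in a voiced consonant (*ripiz*, *jupaw*, *sahulid*); -mid when the stem ends in a vowel (*fosi*, *tepa*).
Since the final sound of *ardipuf* is /f/ (a voiceless consonant), it takes -nu, giving *ardipufnu*.
The final sound of *jitluw* is /w/, which is a voiced consonant, so the suffix is -ibi, giving *jitluwibi*.
*awa* — final sound /a/ (a vowel) → -mid → *awamid*.

ardipufnu, jitluwibi, awamid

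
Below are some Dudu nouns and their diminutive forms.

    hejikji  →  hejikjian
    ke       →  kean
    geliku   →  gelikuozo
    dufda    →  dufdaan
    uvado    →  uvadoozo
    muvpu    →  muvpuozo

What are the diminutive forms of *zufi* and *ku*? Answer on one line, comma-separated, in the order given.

Looking at the last vowel of each stem: -ozo when the last vowel of the stem is a rounded vowel (*geliku*, *uvado*, *muvpu*); -an when the last vowel of the stem is an unrounded vowel (*hejikji*, *ke*, *dufda*).
*zufi* — last vowel /i/ (an unrounded vowel) → -an → *zufian*.
The last vowel of *ku* is /u/, which is a rounded vowel, so the suffix is -ozo, giving *kuozo*.

zufian, kuozo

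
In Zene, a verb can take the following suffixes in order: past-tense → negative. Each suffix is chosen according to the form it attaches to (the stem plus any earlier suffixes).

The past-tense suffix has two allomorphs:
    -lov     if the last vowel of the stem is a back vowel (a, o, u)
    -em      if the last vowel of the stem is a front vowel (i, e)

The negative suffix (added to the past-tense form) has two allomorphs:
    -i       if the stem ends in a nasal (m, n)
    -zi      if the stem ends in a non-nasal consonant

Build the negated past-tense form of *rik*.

*rik*: last vowel = /i/, a front vowel → -em → *rikem*.
The final consonant of the past-tense form *rikem* is /m/, which is a nasal, so the negative suffix is -i, giving *rikemi*.

rikemi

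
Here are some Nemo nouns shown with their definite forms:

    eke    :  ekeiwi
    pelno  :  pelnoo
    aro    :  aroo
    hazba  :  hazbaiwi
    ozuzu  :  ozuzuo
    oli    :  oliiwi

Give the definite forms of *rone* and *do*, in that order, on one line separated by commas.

The pattern is rounding harmony: -o when the last vowel of the stem is a rounded vowel (*pelno*, *aro*, *ozuzu*); -iwi when the last vowel of the stem is an unrounded vowel (*eke*, *hazba*, *oli*).
*rone* — last vowel /e/ (an unrounded vowel) → -iwi → *roneiwi*.
*do* — last vowel /o/ (a rounded vowel) → -o → *doo*.

roneiwi, doo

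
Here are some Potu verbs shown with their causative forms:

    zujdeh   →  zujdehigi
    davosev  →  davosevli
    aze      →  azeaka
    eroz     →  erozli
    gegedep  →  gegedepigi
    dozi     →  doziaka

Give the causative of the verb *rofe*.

rofeaka

The alternation tracks the final sound of the stem — -igi when the stem ends in a voiceless consonant (*zujdeh*, *gegedep*); -li when the stem ends in a voiced consonant (*davosev*, *eroz*); -aka when the stem ends in a vowel (*aze*, *dozi*).
*rofe* — final sound /e/ (a vowel) → -aka → *rofeaka*.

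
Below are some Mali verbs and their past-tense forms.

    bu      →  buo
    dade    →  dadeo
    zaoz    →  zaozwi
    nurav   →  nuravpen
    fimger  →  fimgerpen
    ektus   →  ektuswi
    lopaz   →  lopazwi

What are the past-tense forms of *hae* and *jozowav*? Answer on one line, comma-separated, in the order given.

haeo, jozowavpen

The pattern is sibilance of the final sound: -wi when the stem ends in a sibilant (*zaoz*, *ektus*, *lopaz*); -pen when the stem ends in a non-sibilant consonant (*nurav*, *fimger*); -o when the stem ends in a vowel (*bu*, *dade*).
Since the final sound of *hae* is /e/ (a vowel), it takes -o, giving *haeo*.
*jozowav* — final sound /v/ (a non-sibilant consonant) → -pen → *jozowavpen*.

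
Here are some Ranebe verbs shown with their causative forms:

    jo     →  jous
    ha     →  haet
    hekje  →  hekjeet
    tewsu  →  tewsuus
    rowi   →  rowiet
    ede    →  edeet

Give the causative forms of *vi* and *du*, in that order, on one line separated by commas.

viet, duus

The pattern is rounding harmony: -us when the last vowel of the stem is a rounded vowel (*jo*, *tewsu*); -et when the last vowel of the stem is an unrounded vowel (*ha*, *hekje*, *rowi*, *ede*).
Since the last vowel of *vi* is /i/ (an unrounded vowel), it takes -et, giving *viet*.
The last vowel of *du* is /u/, which is a rounded vowel, so the suffix is -us, giving *duus*.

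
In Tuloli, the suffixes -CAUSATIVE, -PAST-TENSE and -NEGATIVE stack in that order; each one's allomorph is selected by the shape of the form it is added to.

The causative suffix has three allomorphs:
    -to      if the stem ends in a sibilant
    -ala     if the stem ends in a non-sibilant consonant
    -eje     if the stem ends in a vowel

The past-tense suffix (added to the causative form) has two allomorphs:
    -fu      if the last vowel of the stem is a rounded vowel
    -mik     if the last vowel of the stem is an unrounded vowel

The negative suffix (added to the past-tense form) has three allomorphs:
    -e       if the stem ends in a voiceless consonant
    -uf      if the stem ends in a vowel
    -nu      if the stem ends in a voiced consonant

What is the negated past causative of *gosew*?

The final sound of *gosew* is /w/, which is a non-sibilant consonant, so the causative suffix is -ala, giving *gosewala*.
The causative form *gosewala*: last vowel = /a/, an unrounded vowel → -mik → *gosewalamik*.
Since the final sound of the past-tense form *gosewalamik* is /k/ (a voiceless consonant), it takes -e, giving *gosewalamike*.

gosewalamike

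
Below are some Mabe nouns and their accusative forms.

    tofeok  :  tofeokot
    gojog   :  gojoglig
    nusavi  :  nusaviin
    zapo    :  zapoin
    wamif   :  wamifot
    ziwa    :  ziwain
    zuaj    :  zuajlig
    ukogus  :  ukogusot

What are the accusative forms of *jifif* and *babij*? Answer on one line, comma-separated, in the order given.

jififot, babijlig

Looking at the final sound of each stem: -ot when the stem ends in a voiceless consonant (*tofeok*, *wamif*, *ukogus*); -lig when the stem ends in a voiced consonant (*gojog*, *zuaj*); -in when the stem ends in a vowel (*nusavi*, *zapo*, *ziwa*).
The final sound of *jifif* is /f/, which is a voiceless consonant, so the suffix is -ot, giving *jififot*.
*babij* — final sound /j/ (a voiced consonant) → -lig → *babijlig*.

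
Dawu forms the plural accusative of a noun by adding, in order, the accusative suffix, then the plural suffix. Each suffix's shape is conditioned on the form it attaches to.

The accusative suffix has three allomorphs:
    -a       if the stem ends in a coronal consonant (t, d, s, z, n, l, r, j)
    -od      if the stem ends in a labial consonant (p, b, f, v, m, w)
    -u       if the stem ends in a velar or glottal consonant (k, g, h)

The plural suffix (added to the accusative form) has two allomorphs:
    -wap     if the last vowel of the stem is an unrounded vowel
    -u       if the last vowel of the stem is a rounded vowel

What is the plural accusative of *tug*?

*tug*: final consonant = /g/, velar/glottal → -u → *tugu*.
The last vowel of the accusative form *tugu* is /u/, which is a rounded vowel, so the plural suffix is -u, giving *tuguu*.

tuguu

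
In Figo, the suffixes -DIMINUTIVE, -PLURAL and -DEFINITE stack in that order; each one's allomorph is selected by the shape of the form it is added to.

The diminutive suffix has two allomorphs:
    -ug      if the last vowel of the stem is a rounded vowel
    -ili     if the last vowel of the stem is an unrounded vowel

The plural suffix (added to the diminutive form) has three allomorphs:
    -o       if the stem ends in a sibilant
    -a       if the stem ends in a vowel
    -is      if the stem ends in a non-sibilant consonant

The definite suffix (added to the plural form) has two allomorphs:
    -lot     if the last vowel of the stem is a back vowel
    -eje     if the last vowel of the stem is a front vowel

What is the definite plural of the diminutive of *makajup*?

*makajup*: last vowel = /u/, a rounded vowel → -ug → *makajupug*.
The diminutive form *makajupug* — final sound /g/ (a non-sibilant consonant) → -is → *makajupugis*.
Since the last vowel of the plural form *makajupugis* is /i/ (a front vowel), it takes -eje, giving *makajupugiseje*.

makajupugiseje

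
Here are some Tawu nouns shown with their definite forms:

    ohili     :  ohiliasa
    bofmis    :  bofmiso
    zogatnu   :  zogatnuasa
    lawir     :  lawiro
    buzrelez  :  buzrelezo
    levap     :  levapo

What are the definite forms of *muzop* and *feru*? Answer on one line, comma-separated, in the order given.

muzopo, feruasa

The alternation tracks the final sound of the stem — -o when the stem ends in a consonant (*bofmis*, *lawir*, *buzrelez*, *levap*); -asa when the stem ends in a vowel (*ohili*, *zogatnu*).
*muzop*: final sound = /p/, a consonant → -o → *muzopo*.
*feru* — final sound /u/ (a vowel) → -asa → *feruasa*.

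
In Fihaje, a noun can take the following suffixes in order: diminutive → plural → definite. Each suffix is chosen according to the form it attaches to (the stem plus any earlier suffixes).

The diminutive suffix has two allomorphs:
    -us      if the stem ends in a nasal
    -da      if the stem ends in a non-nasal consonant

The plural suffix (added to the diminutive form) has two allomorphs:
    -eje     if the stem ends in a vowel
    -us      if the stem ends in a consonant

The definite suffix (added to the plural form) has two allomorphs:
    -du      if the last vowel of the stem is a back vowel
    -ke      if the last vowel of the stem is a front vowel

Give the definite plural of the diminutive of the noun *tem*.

*tem* — final consonant /m/ (a nasal) → -us → *temus*.
Since the final sound of the diminutive form *temus* is /s/ (a consonant), it takes -us, giving *temusus*.
The plural form *temusus* — last vowel /u/ (a back vowel) → -du → *temususdu*.

temususdu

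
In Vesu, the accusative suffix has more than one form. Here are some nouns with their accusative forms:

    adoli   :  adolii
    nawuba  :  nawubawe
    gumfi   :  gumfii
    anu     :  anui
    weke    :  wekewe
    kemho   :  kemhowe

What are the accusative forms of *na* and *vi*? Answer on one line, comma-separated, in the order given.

Looking at the last vowel of each stem: -i when the last vowel of the stem is a high vowel (*adoli*, *gumfi*, *anu*); -we when the last vowel of the stem is a non-high vowel (*nawuba*, *weke*, *kemho*).
The last vowel of *na* is /a/, which is a non-high vowel, so the suffix is -we, giving *nawe*.
The last vowel of *vi* is /i/, which is a high vowel, so the suffix is -i, giving *vii*.

nawe, vii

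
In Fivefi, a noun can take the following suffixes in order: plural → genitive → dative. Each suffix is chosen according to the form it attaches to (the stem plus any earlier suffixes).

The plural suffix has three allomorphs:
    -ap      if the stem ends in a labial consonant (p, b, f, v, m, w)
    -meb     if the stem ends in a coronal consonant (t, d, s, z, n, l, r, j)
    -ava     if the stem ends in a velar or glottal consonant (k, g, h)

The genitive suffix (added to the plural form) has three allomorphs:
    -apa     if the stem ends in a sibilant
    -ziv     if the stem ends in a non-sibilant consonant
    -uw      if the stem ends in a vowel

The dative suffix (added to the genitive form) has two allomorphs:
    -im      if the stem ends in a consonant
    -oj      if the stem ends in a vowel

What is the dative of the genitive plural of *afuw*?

Since the final consonant of *afuw* is /w/ (labial), it takes -ap, giving *afuwap*.
The final sound of the plural form *afuwap* is /p/, which is a non-sibilant consonant, so the genitive suffix is -ziv, giving *afuwapziv*.
The final sound of the genitive form *afuwapziv* is /v/, which is a consonant, so the dative suffix is -im, giving *afuwapzivim*.

afuwapzivim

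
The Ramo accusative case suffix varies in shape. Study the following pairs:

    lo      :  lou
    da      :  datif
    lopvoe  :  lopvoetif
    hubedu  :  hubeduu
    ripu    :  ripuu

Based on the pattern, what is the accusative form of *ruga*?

rugatif

The suffix is conditioned by the last vowel: -u when the last vowel of the stem is a rounded vowel (*lo*, *hubedu*, *ripu*); -tif when the last vowel of the stem is an unrounded vowel (*da*, *lopvoe*).
The last vowel of *ruga* is /a/, which is an unrounded vowel, so the suffix is -tif, giving *rugatif*.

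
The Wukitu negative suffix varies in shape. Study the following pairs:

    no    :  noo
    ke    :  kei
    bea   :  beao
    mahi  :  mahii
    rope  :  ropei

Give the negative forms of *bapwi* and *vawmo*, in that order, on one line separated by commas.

bapwii, vawmoo

Looking at the last vowel of each stem: -i when the last vowel of the stem is a front vowel (*ke*, *mahi*, *rope*); -o when the last vowel of the stem is a back vowel (*no*, *bea*).
*bapwi*: last vowel = /i/, a front vowel → -i → *bapwii*.
Since the last vowel of *vawmo* is /o/ (a back vowel), it takes -o, giving *vawmoo*.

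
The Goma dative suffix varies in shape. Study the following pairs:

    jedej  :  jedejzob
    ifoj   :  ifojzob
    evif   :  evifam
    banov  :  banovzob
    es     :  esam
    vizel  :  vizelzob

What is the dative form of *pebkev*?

The pattern is voicing of the final consonant: -am when the stem ends in a voiceless consonant (*evif*, *es*); -zob when the stem ends in a voiced consonant (*jedej*, *ifoj*, *banov*, *vizel*).
The final consonant of *pebkev* is /v/, which is voiced, so the suffix is -zob, giving *pebkevzob*.

pebkevzob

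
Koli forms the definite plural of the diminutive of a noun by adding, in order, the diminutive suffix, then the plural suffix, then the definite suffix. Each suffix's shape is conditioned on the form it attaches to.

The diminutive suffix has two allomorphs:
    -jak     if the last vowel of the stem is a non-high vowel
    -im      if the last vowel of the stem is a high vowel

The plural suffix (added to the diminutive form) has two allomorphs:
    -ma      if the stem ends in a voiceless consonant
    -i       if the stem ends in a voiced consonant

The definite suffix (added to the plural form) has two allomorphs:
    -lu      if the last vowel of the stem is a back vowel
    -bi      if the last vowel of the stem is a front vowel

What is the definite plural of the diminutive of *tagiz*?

The last vowel of *tagiz* is /i/, which is a high vowel, so the diminutive suffix is -im, giving *tagizim*.
Since the final consonant of the diminutive form *tagizim* is /m/ (voiced), it takes -i, giving *tagizimi*.
Since the last vowel of the plural form *tagizimi* is /i/ (a front vowel), it takes -bi, giving *tagizimibi*.

tagizimibi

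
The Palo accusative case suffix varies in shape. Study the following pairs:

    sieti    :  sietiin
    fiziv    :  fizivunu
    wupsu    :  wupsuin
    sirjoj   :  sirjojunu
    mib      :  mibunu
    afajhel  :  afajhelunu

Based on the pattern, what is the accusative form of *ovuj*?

Looking at the final sound of each stem: -unu when the stem ends in a consonant (*fiziv*, *sirjoj*, *mib*, *afajhel*); -in when the stem ends in a vowel (*sieti*, *wupsu*).
The final sound of *ovuj* is /j/, which is a consonant, so the suffix is -unu, giving *ovujunu*.

ovujunu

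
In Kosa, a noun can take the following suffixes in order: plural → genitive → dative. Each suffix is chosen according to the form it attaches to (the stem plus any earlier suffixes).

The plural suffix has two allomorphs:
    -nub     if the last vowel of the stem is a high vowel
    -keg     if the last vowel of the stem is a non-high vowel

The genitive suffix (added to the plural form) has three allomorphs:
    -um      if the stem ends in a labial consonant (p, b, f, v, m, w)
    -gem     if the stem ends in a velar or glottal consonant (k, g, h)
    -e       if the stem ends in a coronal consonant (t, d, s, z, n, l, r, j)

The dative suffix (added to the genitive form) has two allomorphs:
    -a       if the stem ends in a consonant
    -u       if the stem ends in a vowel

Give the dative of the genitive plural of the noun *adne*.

adnekeggema

The last vowel of *adne* is /e/, which is a non-high vowel, so the plural suffix is -keg, giving *adnekeg*.
The plural form *adnekeg*: final consonant = /g/, velar/glottal → -gem → *adnekeggem*.
The genitive form *adnekeggem*: final sound = /m/, a consonant → -a → *adnekeggema*.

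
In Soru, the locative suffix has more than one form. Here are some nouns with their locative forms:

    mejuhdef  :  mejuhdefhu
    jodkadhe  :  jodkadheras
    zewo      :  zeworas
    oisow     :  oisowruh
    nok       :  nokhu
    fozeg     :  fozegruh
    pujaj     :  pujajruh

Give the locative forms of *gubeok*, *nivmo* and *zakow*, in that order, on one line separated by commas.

The pattern is voicing of the final sound: -hu when the stem ends in a voiceless consonant (*mejuhdef*, *nok*); -ruh when the stem ends in a voiced consonant (*oisow*, *fozeg*, *pujaj*); -ras when the stem ends in a vowel (*jodkadhe*, *zewo*).
*gubeok* — final sound /k/ (a voiceless consonant) → -hu → *gubeokhu*.
Since the final sound of *nivmo* is /o/ (a vowel), it takes -ras, giving *nivmoras*.
The final sound of *zakow* is /w/, which is a voiced consonant, so the suffix is -ruh, giving *zakowruh*.

gubeokhu, nivmoras, zakowruh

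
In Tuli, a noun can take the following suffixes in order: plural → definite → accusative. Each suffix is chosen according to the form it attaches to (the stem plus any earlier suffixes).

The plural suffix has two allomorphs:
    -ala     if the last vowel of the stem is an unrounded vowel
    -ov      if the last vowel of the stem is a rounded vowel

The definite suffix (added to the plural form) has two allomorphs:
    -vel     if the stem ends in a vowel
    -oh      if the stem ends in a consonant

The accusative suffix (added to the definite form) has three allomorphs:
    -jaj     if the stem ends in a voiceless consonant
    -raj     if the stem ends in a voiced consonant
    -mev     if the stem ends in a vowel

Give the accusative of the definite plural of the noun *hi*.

hialavelraj

*hi* — last vowel /i/ (an unrounded vowel) → -ala → *hiala*.
The final sound of the plural form *hiala* is /a/, which is a vowel, so the definite suffix is -vel, giving *hialavel*.
The definite form *hialavel* — final sound /l/ (a voiced consonant) → -raj → *hialavelraj*.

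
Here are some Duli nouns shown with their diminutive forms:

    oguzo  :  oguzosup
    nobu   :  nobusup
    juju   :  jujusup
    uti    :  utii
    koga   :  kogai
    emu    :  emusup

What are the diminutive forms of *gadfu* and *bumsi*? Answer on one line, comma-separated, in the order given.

gadfusup, bumsii

Looking at the last vowel of each stem: -sup when the last vowel of the stem is a rounded vowel (*oguzo*, *nobu*, *juju*, *emu*); -i when the last vowel of the stem is an unrounded vowel (*uti*, *koga*).
The last vowel of *gadfu* is /u/, which is a rounded vowel, so the suffix is -sup, giving *gadfusup*.
*bumsi*: last vowel = /i/, an unrounded vowel → -i → *bumsii*.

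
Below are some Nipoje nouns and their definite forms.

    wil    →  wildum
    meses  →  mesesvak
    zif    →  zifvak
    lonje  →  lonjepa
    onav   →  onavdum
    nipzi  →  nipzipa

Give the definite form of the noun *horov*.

Looking at the final sound of each stem: -vak when the stem ends in a voiceless consonant (*meses*, *zif*); -dum when the stem ends in a voiced consonant (*wil*, *onav*); -pa when the stem ends in a vowel (*lonje*, *nipzi*).
*horov* — final sound /v/ (a voiced consonant) → -dum → *horovdum*.

horovdum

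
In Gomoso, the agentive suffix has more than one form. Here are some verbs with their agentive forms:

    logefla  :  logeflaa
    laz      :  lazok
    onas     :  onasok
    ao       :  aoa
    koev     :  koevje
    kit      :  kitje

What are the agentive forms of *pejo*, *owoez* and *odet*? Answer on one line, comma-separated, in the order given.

pejoa, owoezok, odetje

The pattern is sibilance of the final sound: -ok when the stem ends in a sibilant (*laz*, *onas*); -je when the stem ends in a non-sibilant consonant (*koev*, *kit*); -a when the stem ends in a vowel (*logefla*, *ao*).
The final sound of *pejo* is /o/, which is a vowel, so the suffix is -a, giving *pejoa*.
*owoez* — final sound /z/ (a sibilant) → -ok → *owoezok*.
*odet*: final sound = /t/, a non-sibilant consonant → -je → *odetje*.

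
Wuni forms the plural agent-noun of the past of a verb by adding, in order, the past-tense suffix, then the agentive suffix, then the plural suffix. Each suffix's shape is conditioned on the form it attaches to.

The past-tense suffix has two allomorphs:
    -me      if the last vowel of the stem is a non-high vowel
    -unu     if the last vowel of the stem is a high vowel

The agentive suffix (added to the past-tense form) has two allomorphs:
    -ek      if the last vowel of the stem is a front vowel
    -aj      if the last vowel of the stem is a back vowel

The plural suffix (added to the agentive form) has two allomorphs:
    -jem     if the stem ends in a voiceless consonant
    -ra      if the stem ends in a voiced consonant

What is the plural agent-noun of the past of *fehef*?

fehefmeekjem

The last vowel of *fehef* is /e/, which is a non-high vowel, so the past-tense suffix is -me, giving *fehefme*.
The last vowel of the past-tense form *fehefme* is /e/, which is a front vowel, so the agentive suffix is -ek, giving *fehefmeek*.
The agentive form *fehefmeek* — final consonant /k/ (voiceless) → -jem → *fehefmeekjem*.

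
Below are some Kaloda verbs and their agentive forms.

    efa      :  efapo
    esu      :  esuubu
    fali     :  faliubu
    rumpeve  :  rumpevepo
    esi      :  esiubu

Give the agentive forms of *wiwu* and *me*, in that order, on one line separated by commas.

wiwuubu, mepo

The pattern is height harmony: -ubu when the last vowel of the stem is a high vowel (*esu*, *fali*, *esi*); -po when the last vowel of the stem is a non-high vowel (*efa*, *rumpeve*).
*wiwu* — last vowel /u/ (a high vowel) → -ubu → *wiwuubu*.
Since the last vowel of *me* is /e/ (a non-high vowel), it takes -po, giving *mepo*.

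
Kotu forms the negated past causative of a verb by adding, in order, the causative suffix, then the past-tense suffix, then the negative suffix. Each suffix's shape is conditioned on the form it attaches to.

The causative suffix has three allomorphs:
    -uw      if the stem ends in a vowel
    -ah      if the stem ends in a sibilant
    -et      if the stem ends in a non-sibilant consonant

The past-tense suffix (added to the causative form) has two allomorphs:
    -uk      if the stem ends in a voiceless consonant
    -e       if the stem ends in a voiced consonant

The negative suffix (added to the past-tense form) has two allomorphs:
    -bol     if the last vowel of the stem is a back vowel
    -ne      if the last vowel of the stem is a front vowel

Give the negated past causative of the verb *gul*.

guletukbol

*gul*: final sound = /l/, a non-sibilant consonant → -et → *gulet*.
The causative form *gulet* — final consonant /t/ (voiceless) → -uk → *guletuk*.
The past-tense form *guletuk*: last vowel = /u/, a back vowel → -bol → *guletukbol*.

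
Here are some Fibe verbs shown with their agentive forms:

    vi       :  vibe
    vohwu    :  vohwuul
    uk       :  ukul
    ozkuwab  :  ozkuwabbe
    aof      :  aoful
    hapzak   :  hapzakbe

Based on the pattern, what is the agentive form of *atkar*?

atkarbe

The suffix is conditioned by the last vowel: -ul when the last vowel of the stem is a rounded vowel (*vohwu*, *uk*, *aof*); -be when the last vowel of the stem is an unrounded vowel (*vi*, *ozkuwab*, *hapzak*).
*atkar* — last vowel /a/ (an unrounded vowel) → -be → *atkarbe*.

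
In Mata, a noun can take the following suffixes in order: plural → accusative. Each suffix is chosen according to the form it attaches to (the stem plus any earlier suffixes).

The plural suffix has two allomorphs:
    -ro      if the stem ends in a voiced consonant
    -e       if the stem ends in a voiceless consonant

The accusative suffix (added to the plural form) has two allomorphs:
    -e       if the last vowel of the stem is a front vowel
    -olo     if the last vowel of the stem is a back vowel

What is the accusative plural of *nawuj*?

*nawuj* — final consonant /j/ (voiced) → -ro → *nawujro*.
Since the last vowel of the plural form *nawujro* is /o/ (a back vowel), it takes -olo, giving *nawujroolo*.

nawujroolo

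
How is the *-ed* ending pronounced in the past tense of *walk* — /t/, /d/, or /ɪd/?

The stem *walk* ends in a voiceless consonant other than /t/.
The -ed suffix is realized as /ɪd/ after /t, d/; as /t/ after other voiceless consonants; and as /d/ after other voiced sounds.
So -ed on *walk* is pronounced /t/.

/t/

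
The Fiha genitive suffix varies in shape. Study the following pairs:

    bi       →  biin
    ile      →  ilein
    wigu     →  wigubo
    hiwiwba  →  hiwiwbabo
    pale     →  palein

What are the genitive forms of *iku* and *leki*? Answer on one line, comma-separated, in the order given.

ikubo, lekiin

The alternation tracks the last vowel of the stem — -in when the last vowel of the stem is a front vowel (*bi*, *ile*, *pale*); -bo when the last vowel of the stem is a back vowel (*wigu*, *hiwiwba*).
*iku* — last vowel /u/ (a back vowel) → -bo → *ikubo*.
Since the last vowel of *leki* is /i/ (a front vowel), it takes -in, giving *lekiin*.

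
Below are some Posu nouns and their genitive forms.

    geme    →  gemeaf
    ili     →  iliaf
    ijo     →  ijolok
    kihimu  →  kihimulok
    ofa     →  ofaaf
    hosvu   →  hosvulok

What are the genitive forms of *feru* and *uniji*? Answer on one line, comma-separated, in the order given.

Looking at the last vowel of each stem: -lok when the last vowel of the stem is a rounded vowel (*ijo*, *kihimu*, *hosvu*); -af when the last vowel of the stem is an unrounded vowel (*geme*, *ili*, *ofa*).
*feru* — last vowel /u/ (a rounded vowel) → -lok → *ferulok*.
*uniji* — last vowel /i/ (an unrounded vowel) → -af → *unijiaf*.

ferulok, unijiaf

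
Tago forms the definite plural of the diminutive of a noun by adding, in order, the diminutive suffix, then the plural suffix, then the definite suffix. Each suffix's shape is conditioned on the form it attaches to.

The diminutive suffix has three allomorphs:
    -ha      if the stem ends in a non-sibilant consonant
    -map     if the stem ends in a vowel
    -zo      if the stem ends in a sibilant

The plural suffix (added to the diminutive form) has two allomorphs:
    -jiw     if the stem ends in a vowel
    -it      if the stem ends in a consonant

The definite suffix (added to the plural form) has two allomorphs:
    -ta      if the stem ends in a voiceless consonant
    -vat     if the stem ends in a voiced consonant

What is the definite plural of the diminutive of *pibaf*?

pibafhajiwvat

Since the final sound of *pibaf* is /f/ (a non-sibilant consonant), it takes -ha, giving *pibafha*.
The final sound of the diminutive form *pibafha* is /a/, which is a vowel, so the plural suffix is -jiw, giving *pibafhajiw*.
The plural form *pibafhajiw* — final consonant /w/ (voiced) → -vat → *pibafhajiwvat*.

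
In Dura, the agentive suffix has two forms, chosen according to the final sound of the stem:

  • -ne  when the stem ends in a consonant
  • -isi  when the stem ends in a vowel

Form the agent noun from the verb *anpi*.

anpiisi

*anpi*: final sound = /i/, a vowel → -isi → *anpiisi*.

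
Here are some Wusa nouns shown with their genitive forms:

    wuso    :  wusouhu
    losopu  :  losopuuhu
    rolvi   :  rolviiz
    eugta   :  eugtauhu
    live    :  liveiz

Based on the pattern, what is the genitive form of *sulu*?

The alternation tracks the last vowel of the stem — -iz when the last vowel of the stem is a front vowel (*rolvi*, *live*); -uhu when the last vowel of the stem is a back vowel (*wuso*, *losopu*, *eugta*).
The last vowel of *sulu* is /u/, which is a back vowel, so the suffix is -uhu, giving *suluuhu*.

suluuhu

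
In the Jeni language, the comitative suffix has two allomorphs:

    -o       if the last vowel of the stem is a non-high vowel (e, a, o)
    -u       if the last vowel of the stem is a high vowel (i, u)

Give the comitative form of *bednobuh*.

bednobuhu

Since the last vowel of *bednobuh* is /u/ (a high vowel), it takes -u, giving *bednobuhu*.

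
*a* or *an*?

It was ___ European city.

The indefinite article is chosen by the initial *sound* of the following word, not its spelling.
*European* begins with the sound /jʊ/ (eu pronounced /jʊ/) — a consonant sound.
So the article is *a*: It was a European city.

a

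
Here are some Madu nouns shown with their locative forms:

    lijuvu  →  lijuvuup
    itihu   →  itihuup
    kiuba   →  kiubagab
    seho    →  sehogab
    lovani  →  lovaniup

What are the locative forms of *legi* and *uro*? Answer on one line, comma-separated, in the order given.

legiup, urogab

The pattern is height harmony: -up when the last vowel of the stem is a high vowel (*lijuvu*, *itihu*, *lovani*); -gab when the last vowel of the stem is a non-high vowel (*kiuba*, *seho*).
*legi*: last vowel = /i/, a high vowel → -up → *legiup*.
*uro* — last vowel /o/ (a non-high vowel) → -gab → *urogab*.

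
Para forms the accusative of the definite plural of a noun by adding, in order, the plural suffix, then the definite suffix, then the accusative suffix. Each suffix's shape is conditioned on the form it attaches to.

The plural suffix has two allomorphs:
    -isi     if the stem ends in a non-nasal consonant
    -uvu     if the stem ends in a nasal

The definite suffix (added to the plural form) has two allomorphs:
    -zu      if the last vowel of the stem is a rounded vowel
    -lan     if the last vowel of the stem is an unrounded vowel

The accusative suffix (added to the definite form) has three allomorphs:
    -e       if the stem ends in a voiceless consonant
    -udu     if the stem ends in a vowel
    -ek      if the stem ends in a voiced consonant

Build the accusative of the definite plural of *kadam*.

*kadam* — final consonant /m/ (a nasal) → -uvu → *kadamuvu*.
The plural form *kadamuvu* — last vowel /u/ (a rounded vowel) → -zu → *kadamuvuzu*.
The definite form *kadamuvuzu*: final sound = /u/, a vowel → -udu → *kadamuvuzuudu*.

kadamuvuzuudu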